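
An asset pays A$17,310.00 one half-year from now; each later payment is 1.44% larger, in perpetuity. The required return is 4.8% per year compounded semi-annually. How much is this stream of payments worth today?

A$1,803,125.00

Periodic rate r = 0.048/2 per half-year.
Growing perpetuity (Gordon): PV = PMT₁ / (r − g) = 17,310 / (r − 0.0144) = A$1,803,125.00.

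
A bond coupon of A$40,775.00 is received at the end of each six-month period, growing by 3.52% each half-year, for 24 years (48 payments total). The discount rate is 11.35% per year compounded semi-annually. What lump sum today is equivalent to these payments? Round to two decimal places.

A$1,188,321.48

Periodic rate r = 0.1135/2 per half-year; n is counted in half-years.
Growing ordinary annuity: PV = PMT₁ × [1 − ((1+g)/(1+r))^n] / (r − g) = 40,775 × [1 − ((1+0.0352)/(1+r))^48] / (r − 0.0352) = A$1,188,321.48.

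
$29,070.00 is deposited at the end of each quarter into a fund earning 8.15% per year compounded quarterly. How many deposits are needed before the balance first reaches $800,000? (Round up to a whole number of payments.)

Periodic rate r = 0.0815/4 per quarter; n is counted in quarters.
Ordinary annuity FV: 800,000 = 29,070 × [((1+r)^n − 1)/r].
(1+r)^n = 1 + 800,000 × r / 29,070, so n = ln(1 + 800,000·r/29,070) / ln(1+r) = 22.07.
Round up to a whole number of payments: n = 23.

23 payments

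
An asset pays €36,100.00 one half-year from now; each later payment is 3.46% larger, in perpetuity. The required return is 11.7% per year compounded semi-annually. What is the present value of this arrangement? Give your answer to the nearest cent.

€1,510,460.25

Periodic rate r = 0.117/2 per half-year.
Growing perpetuity (Gordon): PV = PMT₁ / (r − g) = 36,100 / (r − 0.0346) = €1,510,460.25.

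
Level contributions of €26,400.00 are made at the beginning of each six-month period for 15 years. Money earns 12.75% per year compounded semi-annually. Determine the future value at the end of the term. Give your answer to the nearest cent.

€2,372,357.81

This is an annuity due: 30 deposits of €26,400.00 at the beginning of each six-month period.
Periodic rate r = 0.1275/2 per half-year; n is counted in half-years.
FV = PMT × [((1+r)^n − 1)/r] × (1+r) = 26,400 × [(1+r)^30 − 1] / r × (1+r) = €2,372,357.81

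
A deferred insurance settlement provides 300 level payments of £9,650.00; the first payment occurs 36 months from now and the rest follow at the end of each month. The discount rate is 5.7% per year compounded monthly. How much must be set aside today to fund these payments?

Ordinary annuity of 300 payments, first payment at period 36.
Periodic rate r = 0.057/12 per month; n is counted in months.
The ordinary-annuity PV formula values the stream one period before the first payment (period 35); discount that back 35 periods:
PV₀ = 9,650 × [1 − (1+r)^−300] / r × (1+r)^−35 = £1,305,753.24

£1,305,753.24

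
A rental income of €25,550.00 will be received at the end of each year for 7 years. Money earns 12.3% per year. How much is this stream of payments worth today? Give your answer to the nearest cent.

€115,503.07

This is an ordinary annuity: 7 payments of €25,550.00 at the end of each year.
Periodic rate r = 0.123 per year.
PV = PMT × [(1 − (1+r)^−n)/r] = 25,550 × [1 − (1+r)^−7] / r = €115,503.07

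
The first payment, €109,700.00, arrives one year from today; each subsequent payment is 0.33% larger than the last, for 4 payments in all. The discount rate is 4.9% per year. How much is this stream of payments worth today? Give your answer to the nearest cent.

Periodic rate r = 0.049 per year.
Growing ordinary annuity: PV = PMT₁ × [1 − ((1+g)/(1+r))^n] / (r − g) = 109,700 × [1 − ((1+0.0033)/(1+r))^4] / (r − 0.0033) = €391,753.16.

€391,753.16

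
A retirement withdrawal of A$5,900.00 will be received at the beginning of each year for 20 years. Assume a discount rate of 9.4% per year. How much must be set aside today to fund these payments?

This is an annuity due: 20 payments of A$5,900.00 at the beginning of each year.
Periodic rate r = 0.094 per year.
PV = PMT × [(1 − (1+r)^−n)/r] × (1+r) = 5,900 × [1 − (1+r)^−20] / r × (1+r) = A$57,279.33

A$57,279.33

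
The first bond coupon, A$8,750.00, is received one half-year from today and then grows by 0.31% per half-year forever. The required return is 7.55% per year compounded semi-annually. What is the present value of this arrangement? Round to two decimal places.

Periodic rate r = 0.0755/2 per half-year.
Growing perpetuity (Gordon): PV = PMT₁ / (r − g) = 8,750 / (r − 0.0031) = A$252,525.25.

A$252,525.25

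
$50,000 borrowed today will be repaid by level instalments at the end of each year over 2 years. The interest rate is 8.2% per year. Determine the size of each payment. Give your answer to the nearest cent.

Level ordinary annuity; solve PV = PMT × [(1 − (1+r)^−n)/r] for PMT.
Periodic rate r = 0.082 per year.
With n = 2: PMT = 50,000 / ([(1 − (1+r)^−n)/r]) = $28,115.37

$28,115.37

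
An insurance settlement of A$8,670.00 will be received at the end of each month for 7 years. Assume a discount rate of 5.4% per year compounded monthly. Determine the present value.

This is an ordinary annuity: 84 payments of A$8,670.00 at the end of each month.
Periodic rate r = 0.054/12 per month; n is counted in months.
PV = PMT × [(1 − (1+r)^−n)/r] = 8,670 × [1 − (1+r)^−84] / r = A$605,335.95

A$605,335.95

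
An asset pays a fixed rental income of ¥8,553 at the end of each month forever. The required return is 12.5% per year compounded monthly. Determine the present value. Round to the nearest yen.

¥821,088

Periodic rate r = 0.125/12 per month.
Level perpetuity: PV = PMT / r = 8,553 / (0.125/12) = ¥821,088.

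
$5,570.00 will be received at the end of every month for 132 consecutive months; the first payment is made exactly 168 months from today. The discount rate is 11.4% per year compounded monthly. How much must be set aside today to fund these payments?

$86,184.97

Ordinary annuity of 132 payments, first payment at period 168.
Periodic rate r = 0.114/12 per month; n is counted in months.
The ordinary-annuity PV formula values the stream one period before the first payment (period 167); discount that back 167 periods:
PV₀ = 5,570 × [1 − (1+r)^−132] / r × (1+r)^−167 = $86,184.97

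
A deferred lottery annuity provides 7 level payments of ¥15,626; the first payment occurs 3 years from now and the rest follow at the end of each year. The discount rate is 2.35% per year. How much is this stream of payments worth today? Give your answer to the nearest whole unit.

¥95,255

Ordinary annuity of 7 payments, first payment at period 3.
Periodic rate r = 0.0235 per year.
The ordinary-annuity PV formula values the stream one period before the first payment (period 2); discount that back 2 periods:
PV₀ = 15,626 × [1 − (1+r)^−7] / r × (1+r)^−2 = ¥95,255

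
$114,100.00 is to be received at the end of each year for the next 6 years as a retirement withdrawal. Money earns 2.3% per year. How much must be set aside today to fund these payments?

$632,702.60

This is an ordinary annuity: 6 payments of $114,100.00 at the end of each year.
Periodic rate r = 0.023 per year.
PV = PMT × [(1 − (1+r)^−n)/r] = 114,100 × [1 − (1+r)^−6] / r = $632,702.60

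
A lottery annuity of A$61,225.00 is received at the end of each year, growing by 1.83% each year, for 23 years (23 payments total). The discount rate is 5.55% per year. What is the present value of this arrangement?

Periodic rate r = 0.0555 per year.
Growing ordinary annuity: PV = PMT₁ × [1 − ((1+g)/(1+r))^n] / (r − g) = 61,225 × [1 − ((1+0.0183)/(1+r))^23] / (r − 0.0183) = A$924,744.96.

A$924,744.96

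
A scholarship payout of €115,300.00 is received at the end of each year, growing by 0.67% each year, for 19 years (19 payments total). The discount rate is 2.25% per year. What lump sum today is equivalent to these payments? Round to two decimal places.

Periodic rate r = 0.0225 per year.
Growing ordinary annuity: PV = PMT₁ × [1 − ((1+g)/(1+r))^n] / (r − g) = 115,300 × [1 − ((1+0.0067)/(1+r))^19] / (r − 0.0067) = €1,869,085.04.

€1,869,085.04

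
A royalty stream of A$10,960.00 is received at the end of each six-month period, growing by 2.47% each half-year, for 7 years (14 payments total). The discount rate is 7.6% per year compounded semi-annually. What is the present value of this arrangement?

A$136,120.61

Periodic rate r = 0.076/2 per half-year; n is counted in half-years.
Growing ordinary annuity: PV = PMT₁ × [1 − ((1+g)/(1+r))^n] / (r − g) = 10,960 × [1 − ((1+0.0247)/(1+r))^14] / (r − 0.0247) = A$136,120.61.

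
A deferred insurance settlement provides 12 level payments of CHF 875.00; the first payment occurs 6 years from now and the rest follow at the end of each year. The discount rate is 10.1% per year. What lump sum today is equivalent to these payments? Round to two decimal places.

Ordinary annuity of 12 payments, first payment at period 6.
Periodic rate r = 0.101 per year.
The ordinary-annuity PV formula values the stream one period before the first payment (period 5); discount that back 5 periods:
PV₀ = 875 × [1 − (1+r)^−12] / r × (1+r)^−5 = CHF 3,667.16

CHF 3,667.16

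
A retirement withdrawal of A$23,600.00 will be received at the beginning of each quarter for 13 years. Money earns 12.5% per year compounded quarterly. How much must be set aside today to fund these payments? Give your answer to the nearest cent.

This is an annuity due: 52 payments of A$23,600.00 at the beginning of each quarter.
Periodic rate r = 0.125/4 per quarter; n is counted in quarters.
PV = PMT × [(1 − (1+r)^−n)/r] × (1+r) = 23,600 × [1 − (1+r)^−52] / r × (1+r) = A$621,582.84

A$621,582.84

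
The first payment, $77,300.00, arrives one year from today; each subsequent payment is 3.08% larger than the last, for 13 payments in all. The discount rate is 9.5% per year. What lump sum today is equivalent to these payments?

$655,105.59

Periodic rate r = 0.095 per year.
Growing ordinary annuity: PV = PMT₁ × [1 − ((1+g)/(1+r))^n] / (r − g) = 77,300 × [1 − ((1+0.0308)/(1+r))^13] / (r − 0.0308) = $655,105.59.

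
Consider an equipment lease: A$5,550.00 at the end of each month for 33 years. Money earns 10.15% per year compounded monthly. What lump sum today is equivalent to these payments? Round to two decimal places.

This is an ordinary annuity: 396 payments of A$5,550.00 at the end of each month.
Periodic rate r = 0.1015/12 per month; n is counted in months.
PV = PMT × [(1 − (1+r)^−n)/r] = 5,550 × [1 − (1+r)^−396] / r = A$632,798.52

A$632,798.52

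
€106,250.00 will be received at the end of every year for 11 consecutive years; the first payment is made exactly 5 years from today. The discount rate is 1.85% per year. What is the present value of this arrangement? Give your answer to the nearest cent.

Ordinary annuity of 11 payments, first payment at period 5.
Periodic rate r = 0.0185 per year.
The ordinary-annuity PV formula values the stream one period before the first payment (period 4); discount that back 4 periods:
PV₀ = 106,250 × [1 − (1+r)^−11] / r × (1+r)^−4 = €974,632.09

€974,632.09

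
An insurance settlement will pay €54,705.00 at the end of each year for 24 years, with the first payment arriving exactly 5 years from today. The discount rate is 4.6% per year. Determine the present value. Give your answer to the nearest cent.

Ordinary annuity of 24 payments, first payment at period 5.
Periodic rate r = 0.046 per year.
The ordinary-annuity PV formula values the stream one period before the first payment (period 4); discount that back 4 periods:
PV₀ = 54,705 × [1 − (1+r)^−24] / r × (1+r)^−4 = €655,857.72

€655,857.72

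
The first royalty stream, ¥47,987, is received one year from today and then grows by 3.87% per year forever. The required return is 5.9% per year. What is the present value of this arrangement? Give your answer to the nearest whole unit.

¥2,363,892

Periodic rate r = 0.059 per year.
Growing perpetuity (Gordon): PV = PMT₁ / (r − g) = 47,987 / (r − 0.0387) = ¥2,363,892.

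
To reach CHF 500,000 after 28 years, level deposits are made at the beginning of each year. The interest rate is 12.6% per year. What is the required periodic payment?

Level annuity due; solve FV = PMT × [((1+r)^n − 1)/r] × (1+r) for PMT.
Periodic rate r = 0.126 per year.
With n = 28: PMT = 500,000 / ([((1+r)^n − 1)/r] × (1+r)) = CHF 2,092.54

CHF 2,092.54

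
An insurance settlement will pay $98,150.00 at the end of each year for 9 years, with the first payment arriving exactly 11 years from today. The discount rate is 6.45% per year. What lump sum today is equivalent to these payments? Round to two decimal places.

Ordinary annuity of 9 payments, first payment at period 11.
Periodic rate r = 0.0645 per year.
The ordinary-annuity PV formula values the stream one period before the first payment (period 10); discount that back 10 periods:
PV₀ = 98,150 × [1 − (1+r)^−9] / r × (1+r)^−10 = $350,419.79

$350,419.79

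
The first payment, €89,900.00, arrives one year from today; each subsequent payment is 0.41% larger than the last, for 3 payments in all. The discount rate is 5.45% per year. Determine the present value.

Periodic rate r = 0.0545 per year.
Growing ordinary annuity: PV = PMT₁ × [1 − ((1+g)/(1+r))^n] / (r − g) = 89,900 × [1 − ((1+0.0041)/(1+r))^3] / (r − 0.0041) = €243,731.64.

€243,731.64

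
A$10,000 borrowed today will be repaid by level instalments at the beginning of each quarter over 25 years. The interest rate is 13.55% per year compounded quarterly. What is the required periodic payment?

Level annuity due; solve PV = PMT × [(1 − (1+r)^−n)/r] × (1+r) for PMT.
Periodic rate r = 0.1355/4 per quarter; n is counted in quarters.
With n = 100: PMT = 10,000 / ([(1 − (1+r)^−n)/r] × (1+r)) = A$339.80

A$339.80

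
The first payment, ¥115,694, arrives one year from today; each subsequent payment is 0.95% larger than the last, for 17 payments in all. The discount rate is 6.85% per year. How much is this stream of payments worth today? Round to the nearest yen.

¥1,214,296

Periodic rate r = 0.0685 per year.
Growing ordinary annuity: PV = PMT₁ × [1 − ((1+g)/(1+r))^n] / (r − g) = 115,694 × [1 − ((1+0.0095)/(1+r))^17] / (r − 0.0095) = ¥1,214,296.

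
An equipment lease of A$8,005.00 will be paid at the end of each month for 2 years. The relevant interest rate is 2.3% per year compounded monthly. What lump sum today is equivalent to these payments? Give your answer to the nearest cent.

A$187,592.61

This is an ordinary annuity: 24 payments of A$8,005.00 at the end of each month.
Periodic rate r = 0.023/12 per month; n is counted in months.
PV = PMT × [(1 − (1+r)^−n)/r] = 8,005 × [1 − (1+r)^−24] / r = A$187,592.61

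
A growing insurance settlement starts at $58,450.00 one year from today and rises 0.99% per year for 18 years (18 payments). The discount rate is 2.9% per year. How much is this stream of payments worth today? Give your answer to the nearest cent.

Periodic rate r = 0.029 per year.
Growing ordinary annuity: PV = PMT₁ × [1 − ((1+g)/(1+r))^n] / (r − g) = 58,450 × [1 − ((1+0.0099)/(1+r))^18] / (r − 0.0099) = $876,046.14.

$876,046.14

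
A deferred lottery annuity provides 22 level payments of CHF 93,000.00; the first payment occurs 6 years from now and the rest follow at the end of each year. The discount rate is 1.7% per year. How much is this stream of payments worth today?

CHF 1,558,083.36

Ordinary annuity of 22 payments, first payment at period 6.
Periodic rate r = 0.017 per year.
The ordinary-annuity PV formula values the stream one period before the first payment (period 5); discount that back 5 periods:
PV₀ = 93,000 × [1 − (1+r)^−22] / r × (1+r)^−5 = CHF 1,558,083.36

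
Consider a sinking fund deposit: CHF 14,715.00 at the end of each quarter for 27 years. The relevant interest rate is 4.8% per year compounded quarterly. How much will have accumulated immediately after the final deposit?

This is an ordinary annuity: 108 deposits of CHF 14,715.00 at the end of each quarter.
Periodic rate r = 0.048/4 per quarter; n is counted in quarters.
FV = PMT × [((1+r)^n − 1)/r] = 14,715 × [(1+r)^108 − 1] / r = CHF 3,220,824.15

CHF 3,220,824.15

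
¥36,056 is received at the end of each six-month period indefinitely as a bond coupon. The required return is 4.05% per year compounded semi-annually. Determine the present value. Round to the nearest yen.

Periodic rate r = 0.0405/2 per half-year.
Level perpetuity: PV = PMT / r = 36,056 / (0.0405/2) = ¥1,780,543.

¥1,780,543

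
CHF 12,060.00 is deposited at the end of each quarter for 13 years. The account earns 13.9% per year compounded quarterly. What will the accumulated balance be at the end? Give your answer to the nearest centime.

CHF 1,703,333.26

This is an ordinary annuity: 52 deposits of CHF 12,060.00 at the end of each quarter.
Periodic rate r = 0.139/4 per quarter; n is counted in quarters.
FV = PMT × [((1+r)^n − 1)/r] = 12,060 × [(1+r)^52 − 1] / r = CHF 1,703,333.26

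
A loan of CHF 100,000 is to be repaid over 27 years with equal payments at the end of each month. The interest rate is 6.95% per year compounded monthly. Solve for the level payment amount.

Level ordinary annuity; solve PV = PMT × [(1 − (1+r)^−n)/r] for PMT.
Periodic rate r = 0.0695/12 per month; n is counted in months.
With n = 324: PMT = 100,000 / ([(1 − (1+r)^−n)/r]) = CHF 684.56

CHF 684.56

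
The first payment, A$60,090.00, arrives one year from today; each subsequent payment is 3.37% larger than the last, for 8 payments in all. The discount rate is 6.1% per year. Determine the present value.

Periodic rate r = 0.061 per year.
Growing ordinary annuity: PV = PMT₁ × [1 − ((1+g)/(1+r))^n] / (r − g) = 60,090 × [1 − ((1+0.0337)/(1+r))^8] / (r − 0.0337) = A$414,312.59.

A$414,312.59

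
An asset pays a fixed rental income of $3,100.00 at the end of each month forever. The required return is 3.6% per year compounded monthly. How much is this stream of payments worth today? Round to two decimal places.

$1,033,333.33

Periodic rate r = 0.036/12 per month.
Level perpetuity: PV = PMT / r = 3,100 / (0.036/12) = $1,033,333.33.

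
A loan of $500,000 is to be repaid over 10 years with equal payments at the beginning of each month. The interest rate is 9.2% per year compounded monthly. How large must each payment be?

Level annuity due; solve PV = PMT × [(1 − (1+r)^−n)/r] × (1+r) for PMT.
Periodic rate r = 0.092/12 per month; n is counted in months.
With n = 120: PMT = 500,000 / ([(1 − (1+r)^−n)/r] × (1+r)) = $6,339.43

$6,339.43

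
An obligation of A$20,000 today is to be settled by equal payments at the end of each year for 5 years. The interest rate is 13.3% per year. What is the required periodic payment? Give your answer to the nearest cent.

A$5,727.97

Level ordinary annuity; solve PV = PMT × [(1 − (1+r)^−n)/r] for PMT.
Periodic rate r = 0.133 per year.
With n = 5: PMT = 20,000 / ([(1 − (1+r)^−n)/r]) = A$5,727.97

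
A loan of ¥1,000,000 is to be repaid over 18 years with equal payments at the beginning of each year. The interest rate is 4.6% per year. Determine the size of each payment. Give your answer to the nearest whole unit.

Level annuity due; solve PV = PMT × [(1 − (1+r)^−n)/r] × (1+r) for PMT.
Periodic rate r = 0.046 per year.
With n = 18: PMT = 1,000,000 / ([(1 − (1+r)^−n)/r] × (1+r)) = ¥79,248

¥79,248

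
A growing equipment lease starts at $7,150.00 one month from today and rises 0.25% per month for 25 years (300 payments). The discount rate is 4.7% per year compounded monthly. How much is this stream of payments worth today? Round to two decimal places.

$1,742,956.67

Periodic rate r = 0.047/12 per month; n is counted in months.
Growing ordinary annuity: PV = PMT₁ × [1 − ((1+g)/(1+r))^n] / (r − g) = 7,150 × [1 − ((1+0.0025)/(1+r))^300] / (r − 0.0025) = $1,742,956.67.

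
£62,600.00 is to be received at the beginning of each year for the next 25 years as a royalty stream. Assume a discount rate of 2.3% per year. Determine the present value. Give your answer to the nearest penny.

£1,207,340.60

This is an annuity due: 25 payments of £62,600.00 at the beginning of each year.
Periodic rate r = 0.023 per year.
PV = PMT × [(1 − (1+r)^−n)/r] × (1+r) = 62,600 × [1 − (1+r)^−25] / r × (1+r) = £1,207,340.60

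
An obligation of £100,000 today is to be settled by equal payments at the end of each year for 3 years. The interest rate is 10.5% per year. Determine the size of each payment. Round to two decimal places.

£40,565.92

Level ordinary annuity; solve PV = PMT × [(1 − (1+r)^−n)/r] for PMT.
Periodic rate r = 0.105 per year.
With n = 3: PMT = 100,000 / ([(1 − (1+r)^−n)/r]) = £40,565.92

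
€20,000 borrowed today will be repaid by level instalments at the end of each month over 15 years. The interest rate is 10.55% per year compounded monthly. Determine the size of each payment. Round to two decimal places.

€221.70

Level ordinary annuity; solve PV = PMT × [(1 − (1+r)^−n)/r] for PMT.
Periodic rate r = 0.1055/12 per month; n is counted in months.
With n = 180: PMT = 20,000 / ([(1 − (1+r)^−n)/r]) = €221.70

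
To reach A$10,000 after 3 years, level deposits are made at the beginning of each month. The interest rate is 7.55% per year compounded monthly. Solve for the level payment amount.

A$246.82

Level annuity due; solve FV = PMT × [((1+r)^n − 1)/r] × (1+r) for PMT.
Periodic rate r = 0.0755/12 per month; n is counted in months.
With n = 36: PMT = 10,000 / ([((1+r)^n − 1)/r] × (1+r)) = A$246.82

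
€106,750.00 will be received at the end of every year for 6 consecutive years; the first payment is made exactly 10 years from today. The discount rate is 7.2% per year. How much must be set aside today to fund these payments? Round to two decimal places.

€270,483.81

Ordinary annuity of 6 payments, first payment at period 10.
Periodic rate r = 0.072 per year.
The ordinary-annuity PV formula values the stream one period before the first payment (period 9); discount that back 9 periods:
PV₀ = 106,750 × [1 − (1+r)^−6] / r × (1+r)^−9 = €270,483.81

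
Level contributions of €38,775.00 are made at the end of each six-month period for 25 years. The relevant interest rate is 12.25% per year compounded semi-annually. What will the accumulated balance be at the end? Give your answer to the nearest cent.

This is an ordinary annuity: 50 deposits of €38,775.00 at the end of each six-month period.
Periodic rate r = 0.1225/2 per half-year; n is counted in half-years.
FV = PMT × [((1+r)^n − 1)/r] = 38,775 × [(1+r)^50 − 1] / r = €11,735,833.01

€11,735,833.01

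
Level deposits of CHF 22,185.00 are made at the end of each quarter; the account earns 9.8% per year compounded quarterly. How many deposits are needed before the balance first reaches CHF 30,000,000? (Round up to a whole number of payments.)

Periodic rate r = 0.098/4 per quarter; n is counted in quarters.
Ordinary annuity FV: 30,000,000 = 22,185 × [((1+r)^n − 1)/r].
(1+r)^n = 1 + 30,000,000 × r / 22,185, so n = ln(1 + 30,000,000·r/22,185) / ln(1+r) = 145.85.
Round up to a whole number of payments: n = 146.

146 payments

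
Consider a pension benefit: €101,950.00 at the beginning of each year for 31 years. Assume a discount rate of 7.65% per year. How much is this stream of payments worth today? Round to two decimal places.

This is an annuity due: 31 payments of €101,950.00 at the beginning of each year.
Periodic rate r = 0.0765 per year.
PV = PMT × [(1 − (1+r)^−n)/r] × (1+r) = 101,950 × [1 − (1+r)^−31] / r × (1+r) = €1,288,645.90

€1,288,645.90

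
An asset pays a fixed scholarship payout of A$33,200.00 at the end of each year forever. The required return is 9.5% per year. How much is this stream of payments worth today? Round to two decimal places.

A$349,473.68

Periodic rate r = 0.095 per year.
Level perpetuity: PV = PMT / r = 33,200 / (0.095) = A$349,473.68.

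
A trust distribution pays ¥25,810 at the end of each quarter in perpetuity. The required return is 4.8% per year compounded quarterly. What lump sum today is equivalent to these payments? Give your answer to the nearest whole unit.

¥2,150,833

Periodic rate r = 0.048/4 per quarter.
Level perpetuity: PV = PMT / r = 25,810 / (0.048/4) = ¥2,150,833.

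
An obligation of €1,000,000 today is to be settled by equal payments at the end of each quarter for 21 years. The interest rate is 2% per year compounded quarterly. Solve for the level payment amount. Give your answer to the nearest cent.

€14,608.55

Level ordinary annuity; solve PV = PMT × [(1 − (1+r)^−n)/r] for PMT.
Periodic rate r = 0.02/4 per quarter; n is counted in quarters.
With n = 84: PMT = 1,000,000 / ([(1 − (1+r)^−n)/r]) = €14,608.55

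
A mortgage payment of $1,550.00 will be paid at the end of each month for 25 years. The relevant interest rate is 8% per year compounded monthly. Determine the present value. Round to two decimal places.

This is an ordinary annuity: 300 payments of $1,550.00 at the end of each month.
Periodic rate r = 0.08/12 per month; n is counted in months.
PV = PMT × [(1 − (1+r)^−n)/r] = 1,550 × [1 − (1+r)^−300] / r = $200,825.01

$200,825.01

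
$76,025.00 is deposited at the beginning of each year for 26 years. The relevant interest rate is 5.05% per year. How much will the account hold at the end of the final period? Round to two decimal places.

This is an annuity due: 26 deposits of $76,025.00 at the beginning of each year.
Periodic rate r = 0.0505 per year.
FV = PMT × [((1+r)^n − 1)/r] × (1+r) = 76,025 × [(1+r)^26 − 1] / r × (1+r) = $4,111,757.54

$4,111,757.54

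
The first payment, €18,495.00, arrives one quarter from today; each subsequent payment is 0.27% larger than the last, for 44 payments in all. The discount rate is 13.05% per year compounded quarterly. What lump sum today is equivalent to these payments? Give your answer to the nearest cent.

Periodic rate r = 0.1305/4 per quarter; n is counted in quarters.
Growing ordinary annuity: PV = PMT₁ × [1 − ((1+g)/(1+r))^n] / (r − g) = 18,495 × [1 − ((1+0.0027)/(1+r))^44] / (r − 0.0027) = €448,584.46.

€448,584.46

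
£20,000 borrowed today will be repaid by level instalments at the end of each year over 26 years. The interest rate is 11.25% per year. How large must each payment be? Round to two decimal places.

Level ordinary annuity; solve PV = PMT × [(1 − (1+r)^−n)/r] for PMT.
Periodic rate r = 0.1125 per year.
With n = 26: PMT = 20,000 / ([(1 − (1+r)^−n)/r]) = £2,400.12

£2,400.12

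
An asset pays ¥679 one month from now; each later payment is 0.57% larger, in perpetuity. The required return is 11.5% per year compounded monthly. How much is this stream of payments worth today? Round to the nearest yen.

¥174,850

Periodic rate r = 0.115/12 per month.
Growing perpetuity (Gordon): PV = PMT₁ / (r − g) = 679 / (r − 0.0057) = ¥174,850.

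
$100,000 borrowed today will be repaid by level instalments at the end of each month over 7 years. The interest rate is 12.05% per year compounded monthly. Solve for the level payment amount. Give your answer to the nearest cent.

$1,767.95

Level ordinary annuity; solve PV = PMT × [(1 − (1+r)^−n)/r] for PMT.
Periodic rate r = 0.1205/12 per month; n is counted in months.
With n = 84: PMT = 100,000 / ([(1 − (1+r)^−n)/r]) = $1,767.95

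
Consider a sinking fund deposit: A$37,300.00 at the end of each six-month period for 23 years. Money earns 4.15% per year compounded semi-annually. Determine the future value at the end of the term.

This is an ordinary annuity: 46 deposits of A$37,300.00 at the end of each six-month period.
Periodic rate r = 0.0415/2 per half-year; n is counted in half-years.
FV = PMT × [((1+r)^n − 1)/r] = 37,300 × [(1+r)^46 − 1] / r = A$2,826,034.67

A$2,826,034.67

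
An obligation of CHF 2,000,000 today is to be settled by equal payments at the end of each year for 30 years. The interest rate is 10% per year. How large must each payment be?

CHF 212,158.50

Level ordinary annuity; solve PV = PMT × [(1 − (1+r)^−n)/r] for PMT.
Periodic rate r = 0.1 per year.
With n = 30: PMT = 2,000,000 / ([(1 − (1+r)^−n)/r]) = CHF 212,158.50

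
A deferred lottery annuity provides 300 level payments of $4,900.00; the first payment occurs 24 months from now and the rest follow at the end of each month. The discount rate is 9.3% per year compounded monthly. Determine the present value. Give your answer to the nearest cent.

Ordinary annuity of 300 payments, first payment at period 24.
Periodic rate r = 0.093/12 per month; n is counted in months.
The ordinary-annuity PV formula values the stream one period before the first payment (period 23); discount that back 23 periods:
PV₀ = 4,900 × [1 − (1+r)^−300] / r × (1+r)^−23 = $477,162.85

$477,162.85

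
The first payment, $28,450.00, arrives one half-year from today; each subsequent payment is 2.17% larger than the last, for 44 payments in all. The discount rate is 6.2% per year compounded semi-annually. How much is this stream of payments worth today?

Periodic rate r = 0.062/2 per half-year; n is counted in half-years.
Growing ordinary annuity: PV = PMT₁ × [1 − ((1+g)/(1+r))^n] / (r − g) = 28,450 × [1 − ((1+0.0217)/(1+r))^44] / (r − 0.0217) = $1,005,863.65.

$1,005,863.65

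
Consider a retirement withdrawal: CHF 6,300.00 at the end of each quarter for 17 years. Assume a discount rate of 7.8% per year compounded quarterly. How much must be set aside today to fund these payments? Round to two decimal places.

This is an ordinary annuity: 68 payments of CHF 6,300.00 at the end of each quarter.
Periodic rate r = 0.078/4 per quarter; n is counted in quarters.
PV = PMT × [(1 − (1+r)^−n)/r] = 6,300 × [1 − (1+r)^−68] / r = CHF 236,186.02

CHF 236,186.02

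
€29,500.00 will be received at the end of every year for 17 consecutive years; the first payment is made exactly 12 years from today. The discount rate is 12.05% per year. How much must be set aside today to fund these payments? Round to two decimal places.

Ordinary annuity of 17 payments, first payment at period 12.
Periodic rate r = 0.1205 per year.
The ordinary-annuity PV formula values the stream one period before the first payment (period 11); discount that back 11 periods:
PV₀ = 29,500 × [1 − (1+r)^−17] / r × (1+r)^−11 = €59,910.43

€59,910.43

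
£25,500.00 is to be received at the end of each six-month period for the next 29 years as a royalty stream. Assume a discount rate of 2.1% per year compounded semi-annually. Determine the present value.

£1,103,484.27

This is an ordinary annuity: 58 payments of £25,500.00 at the end of each six-month period.
Periodic rate r = 0.021/2 per half-year; n is counted in half-years.
PV = PMT × [(1 − (1+r)^−n)/r] = 25,500 × [1 − (1+r)^−58] / r = £1,103,484.27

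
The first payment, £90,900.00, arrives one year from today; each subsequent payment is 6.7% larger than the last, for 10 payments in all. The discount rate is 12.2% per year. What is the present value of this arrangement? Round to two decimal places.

Periodic rate r = 0.122 per year.
Growing ordinary annuity: PV = PMT₁ × [1 − ((1+g)/(1+r))^n] / (r − g) = 90,900 × [1 − ((1+0.067)/(1+r))^10] / (r − 0.067) = £652,918.79.

£652,918.79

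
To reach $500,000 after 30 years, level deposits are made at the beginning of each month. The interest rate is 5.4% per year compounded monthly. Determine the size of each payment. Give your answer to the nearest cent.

$555.16

Level annuity due; solve FV = PMT × [((1+r)^n − 1)/r] × (1+r) for PMT.
Periodic rate r = 0.054/12 per month; n is counted in months.
With n = 360: PMT = 500,000 / ([((1+r)^n − 1)/r] × (1+r)) = $555.16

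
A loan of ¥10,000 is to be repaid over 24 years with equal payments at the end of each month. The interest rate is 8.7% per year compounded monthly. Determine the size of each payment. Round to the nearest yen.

¥83

Level ordinary annuity; solve PV = PMT × [(1 − (1+r)^−n)/r] for PMT.
Periodic rate r = 0.087/12 per month; n is counted in months.
With n = 288: PMT = 10,000 / ([(1 − (1+r)^−n)/r]) = ¥83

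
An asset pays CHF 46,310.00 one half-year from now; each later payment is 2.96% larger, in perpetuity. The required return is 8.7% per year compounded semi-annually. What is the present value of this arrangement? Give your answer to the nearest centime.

CHF 3,331,654.68

Periodic rate r = 0.087/2 per half-year.
Growing perpetuity (Gordon): PV = PMT₁ / (r − g) = 46,310 / (r − 0.0296) = CHF 3,331,654.68.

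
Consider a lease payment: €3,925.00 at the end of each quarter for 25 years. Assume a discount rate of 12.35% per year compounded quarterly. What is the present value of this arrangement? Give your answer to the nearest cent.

This is an ordinary annuity: 100 payments of €3,925.00 at the end of each quarter.
Periodic rate r = 0.1235/4 per quarter; n is counted in quarters.
PV = PMT × [(1 − (1+r)^−n)/r] = 3,925 × [1 − (1+r)^−100] / r = €121,049.31

€121,049.31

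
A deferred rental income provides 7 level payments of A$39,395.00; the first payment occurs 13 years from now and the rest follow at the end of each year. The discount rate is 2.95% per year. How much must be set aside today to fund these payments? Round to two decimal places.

A$173,480.81

Ordinary annuity of 7 payments, first payment at period 13.
Periodic rate r = 0.0295 per year.
The ordinary-annuity PV formula values the stream one period before the first payment (period 12); discount that back 12 periods:
PV₀ = 39,395 × [1 − (1+r)^−7] / r × (1+r)^−12 = A$173,480.81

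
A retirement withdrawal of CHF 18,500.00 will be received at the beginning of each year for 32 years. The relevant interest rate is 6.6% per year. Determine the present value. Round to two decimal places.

This is an annuity due: 32 payments of CHF 18,500.00 at the beginning of each year.
Periodic rate r = 0.066 per year.
PV = PMT × [(1 − (1+r)^−n)/r] × (1+r) = 18,500 × [1 − (1+r)^−32] / r × (1+r) = CHF 260,152.59

CHF 260,152.59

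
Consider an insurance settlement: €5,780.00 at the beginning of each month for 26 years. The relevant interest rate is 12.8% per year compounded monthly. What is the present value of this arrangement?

€527,664.25

This is an annuity due: 312 payments of €5,780.00 at the beginning of each month.
Periodic rate r = 0.128/12 per month; n is counted in months.
PV = PMT × [(1 − (1+r)^−n)/r] × (1+r) = 5,780 × [1 − (1+r)^−312] / r × (1+r) = €527,664.25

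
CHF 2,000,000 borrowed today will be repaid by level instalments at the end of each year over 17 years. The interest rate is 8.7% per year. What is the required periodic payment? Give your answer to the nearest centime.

Level ordinary annuity; solve PV = PMT × [(1 − (1+r)^−n)/r] for PMT.
Periodic rate r = 0.087 per year.
With n = 17: PMT = 2,000,000 / ([(1 − (1+r)^−n)/r]) = CHF 229,599.13

CHF 229,599.13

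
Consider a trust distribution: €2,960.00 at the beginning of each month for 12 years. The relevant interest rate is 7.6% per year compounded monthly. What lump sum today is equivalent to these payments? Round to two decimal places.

This is an annuity due: 144 payments of €2,960.00 at the beginning of each month.
Periodic rate r = 0.076/12 per month; n is counted in months.
PV = PMT × [(1 − (1+r)^−n)/r] × (1+r) = 2,960 × [1 − (1+r)^−144] / r × (1+r) = €280,843.95

€280,843.95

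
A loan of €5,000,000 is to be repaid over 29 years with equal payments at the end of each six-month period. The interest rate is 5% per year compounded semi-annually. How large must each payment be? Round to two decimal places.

Level ordinary annuity; solve PV = PMT × [(1 − (1+r)^−n)/r] for PMT.
Periodic rate r = 0.05/2 per half-year; n is counted in half-years.
With n = 58: PMT = 5,000,000 / ([(1 − (1+r)^−n)/r]) = €164,212.20

€164,212.20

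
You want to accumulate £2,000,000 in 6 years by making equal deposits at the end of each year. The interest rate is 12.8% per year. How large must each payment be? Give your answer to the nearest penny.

£241,523.08

Level ordinary annuity; solve FV = PMT × [((1+r)^n − 1)/r] for PMT.
Periodic rate r = 0.128 per year.
With n = 6: PMT = 2,000,000 / ([((1+r)^n − 1)/r]) = £241,523.08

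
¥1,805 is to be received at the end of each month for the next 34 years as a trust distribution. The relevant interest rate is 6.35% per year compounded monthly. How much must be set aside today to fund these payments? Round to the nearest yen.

¥301,501

This is an ordinary annuity: 408 payments of ¥1,805 at the end of each month.
Periodic rate r = 0.0635/12 per month; n is counted in months.
PV = PMT × [(1 − (1+r)^−n)/r] = 1,805 × [1 − (1+r)^−408] / r = ¥301,501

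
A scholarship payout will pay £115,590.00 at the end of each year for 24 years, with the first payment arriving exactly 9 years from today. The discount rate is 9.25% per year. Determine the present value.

Ordinary annuity of 24 payments, first payment at period 9.
Periodic rate r = 0.0925 per year.
The ordinary-annuity PV formula values the stream one period before the first payment (period 8); discount that back 8 periods:
PV₀ = 115,590 × [1 − (1+r)^−24] / r × (1+r)^−8 = £542,083.34

£542,083.34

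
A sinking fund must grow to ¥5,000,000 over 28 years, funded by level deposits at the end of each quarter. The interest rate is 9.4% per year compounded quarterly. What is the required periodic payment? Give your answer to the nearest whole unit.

Level ordinary annuity; solve FV = PMT × [((1+r)^n − 1)/r] for PMT.
Periodic rate r = 0.094/4 per quarter; n is counted in quarters.
With n = 112: PMT = 5,000,000 / ([((1+r)^n − 1)/r]) = ¥9,412

¥9,412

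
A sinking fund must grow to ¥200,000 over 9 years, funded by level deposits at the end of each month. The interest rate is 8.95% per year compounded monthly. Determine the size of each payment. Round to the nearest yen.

Level ordinary annuity; solve FV = PMT × [((1+r)^n − 1)/r] for PMT.
Periodic rate r = 0.0895/12 per month; n is counted in months.
With n = 108: PMT = 200,000 / ([((1+r)^n − 1)/r]) = ¥1,212

¥1,212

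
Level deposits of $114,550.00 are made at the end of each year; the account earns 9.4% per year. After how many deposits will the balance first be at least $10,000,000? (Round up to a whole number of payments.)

25 payments

Periodic rate r = 0.094 per year.
Ordinary annuity FV: 10,000,000 = 114,550 × [((1+r)^n − 1)/r].
(1+r)^n = 1 + 10,000,000 × r / 114,550, so n = ln(1 + 10,000,000·r/114,550) / ln(1+r) = 24.71.
Round up to a whole number of payments: n = 25.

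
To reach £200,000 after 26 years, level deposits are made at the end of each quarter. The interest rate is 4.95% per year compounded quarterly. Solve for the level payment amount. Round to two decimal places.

£954.34

Level ordinary annuity; solve FV = PMT × [((1+r)^n − 1)/r] for PMT.
Periodic rate r = 0.0495/4 per quarter; n is counted in quarters.
With n = 104: PMT = 200,000 / ([((1+r)^n − 1)/r]) = £954.34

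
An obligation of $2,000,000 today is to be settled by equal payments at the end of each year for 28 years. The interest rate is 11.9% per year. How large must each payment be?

$248,675.56

Level ordinary annuity; solve PV = PMT × [(1 − (1+r)^−n)/r] for PMT.
Periodic rate r = 0.119 per year.
With n = 28: PMT = 2,000,000 / ([(1 − (1+r)^−n)/r]) = $248,675.56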